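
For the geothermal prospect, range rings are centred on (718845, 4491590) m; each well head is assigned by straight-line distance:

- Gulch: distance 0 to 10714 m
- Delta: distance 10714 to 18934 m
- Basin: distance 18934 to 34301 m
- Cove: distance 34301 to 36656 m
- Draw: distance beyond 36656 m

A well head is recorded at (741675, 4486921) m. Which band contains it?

Basin

Distance = √((741675−718845)² + (4486921−4491590)²) = √(521208900.000 + 21799561.000) = 23302.542 m.
18934 ≤ 23302.542 < 34301 → Basin.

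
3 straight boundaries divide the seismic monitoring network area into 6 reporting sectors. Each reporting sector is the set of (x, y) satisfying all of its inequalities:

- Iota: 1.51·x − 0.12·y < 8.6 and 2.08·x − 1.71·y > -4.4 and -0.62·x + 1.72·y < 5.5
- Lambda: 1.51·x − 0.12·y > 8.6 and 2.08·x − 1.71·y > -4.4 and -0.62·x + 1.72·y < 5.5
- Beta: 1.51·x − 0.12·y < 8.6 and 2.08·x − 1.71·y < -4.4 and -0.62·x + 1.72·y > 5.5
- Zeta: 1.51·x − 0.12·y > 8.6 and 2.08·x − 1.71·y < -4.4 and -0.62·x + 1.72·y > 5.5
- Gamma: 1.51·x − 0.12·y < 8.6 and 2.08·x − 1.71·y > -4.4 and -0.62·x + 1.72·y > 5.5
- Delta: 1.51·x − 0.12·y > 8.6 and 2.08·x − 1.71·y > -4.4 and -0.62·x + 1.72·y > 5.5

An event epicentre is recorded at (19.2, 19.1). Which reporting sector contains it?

1.51·19.2 − 0.12·19.1 = 26.700, which is > 8.6
2.08·19.2 − 1.71·19.1 = 7.275, which is > -4.4
-0.62·19.2 + 1.72·19.1 = 20.948, which is > 5.5
This sign pattern matches Delta.

Delta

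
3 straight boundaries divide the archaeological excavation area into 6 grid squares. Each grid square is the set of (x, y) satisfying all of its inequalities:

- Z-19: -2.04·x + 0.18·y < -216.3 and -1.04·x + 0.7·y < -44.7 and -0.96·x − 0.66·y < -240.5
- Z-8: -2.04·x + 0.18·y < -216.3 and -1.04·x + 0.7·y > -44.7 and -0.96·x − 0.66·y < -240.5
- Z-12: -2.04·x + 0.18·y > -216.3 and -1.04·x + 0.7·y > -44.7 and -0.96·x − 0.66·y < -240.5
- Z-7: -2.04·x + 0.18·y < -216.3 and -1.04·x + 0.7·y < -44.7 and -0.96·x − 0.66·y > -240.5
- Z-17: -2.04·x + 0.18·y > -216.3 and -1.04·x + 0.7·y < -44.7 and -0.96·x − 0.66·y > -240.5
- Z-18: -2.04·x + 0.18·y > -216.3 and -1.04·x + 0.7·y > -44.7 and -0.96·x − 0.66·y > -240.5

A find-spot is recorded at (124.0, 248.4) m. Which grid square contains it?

Z-12

-2.04·124.0 + 0.18·248.4 = -208.248, which is > -216.3
-1.04·124.0 + 0.7·248.4 = 44.920, which is > -44.7
-0.96·124.0 − 0.66·248.4 = -282.984, which is < -240.5
This sign pattern matches Z-12.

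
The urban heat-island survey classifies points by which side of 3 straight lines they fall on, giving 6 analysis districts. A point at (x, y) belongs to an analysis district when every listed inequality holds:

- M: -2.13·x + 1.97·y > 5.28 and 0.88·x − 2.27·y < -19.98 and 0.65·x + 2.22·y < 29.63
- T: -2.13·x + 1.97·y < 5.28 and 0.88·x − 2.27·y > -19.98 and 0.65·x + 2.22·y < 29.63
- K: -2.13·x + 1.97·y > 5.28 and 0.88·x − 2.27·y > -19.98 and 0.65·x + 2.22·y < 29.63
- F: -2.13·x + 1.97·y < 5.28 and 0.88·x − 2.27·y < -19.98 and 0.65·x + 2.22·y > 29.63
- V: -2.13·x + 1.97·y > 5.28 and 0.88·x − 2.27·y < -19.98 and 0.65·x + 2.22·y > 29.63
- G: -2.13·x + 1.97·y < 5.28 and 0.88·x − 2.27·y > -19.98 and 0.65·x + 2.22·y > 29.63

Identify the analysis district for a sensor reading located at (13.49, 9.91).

-2.13·13.49 + 1.97·9.91 = -9.211, which is < 5.28
0.88·13.49 − 2.27·9.91 = -10.624, which is > -19.98
0.65·13.49 + 2.22·9.91 = 30.769, which is > 29.63
This sign pattern matches G.

G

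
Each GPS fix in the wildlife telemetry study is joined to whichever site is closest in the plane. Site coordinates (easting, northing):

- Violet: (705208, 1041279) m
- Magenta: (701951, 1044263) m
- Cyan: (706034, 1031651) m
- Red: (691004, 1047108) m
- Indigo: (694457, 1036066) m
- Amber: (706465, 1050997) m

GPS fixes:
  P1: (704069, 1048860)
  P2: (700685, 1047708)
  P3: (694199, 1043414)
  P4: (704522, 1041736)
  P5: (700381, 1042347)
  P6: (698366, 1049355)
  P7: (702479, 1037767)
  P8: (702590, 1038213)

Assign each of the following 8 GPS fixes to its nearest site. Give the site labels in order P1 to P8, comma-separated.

P1 → Amber (d²=10307585.00)
P2 → Magenta (d²=13470781.00)
P3 → Red (d²=23853661.00)
P4 → Violet (d²=679445.00)
P5 → Magenta (d²=6135956.00)
P6 → Magenta (d²=38780689.00)
P7 → Violet (d²=19781585.00)
P8 → Violet (d²=16254280.00)

Amber, Magenta, Red, Violet, Magenta, Magenta, Violet, Violet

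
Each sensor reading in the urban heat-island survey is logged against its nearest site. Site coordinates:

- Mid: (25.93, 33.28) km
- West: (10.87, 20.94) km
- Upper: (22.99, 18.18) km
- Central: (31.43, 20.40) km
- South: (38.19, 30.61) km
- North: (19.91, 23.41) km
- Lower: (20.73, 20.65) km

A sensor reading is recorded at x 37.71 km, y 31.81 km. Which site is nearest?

South

Squared distances to each site:
Mid: 140.929; West: 838.543; Upper: 402.455; Central: 169.627; South: 1.670; North: 387.400; Lower: 412.866.
Minimum at South.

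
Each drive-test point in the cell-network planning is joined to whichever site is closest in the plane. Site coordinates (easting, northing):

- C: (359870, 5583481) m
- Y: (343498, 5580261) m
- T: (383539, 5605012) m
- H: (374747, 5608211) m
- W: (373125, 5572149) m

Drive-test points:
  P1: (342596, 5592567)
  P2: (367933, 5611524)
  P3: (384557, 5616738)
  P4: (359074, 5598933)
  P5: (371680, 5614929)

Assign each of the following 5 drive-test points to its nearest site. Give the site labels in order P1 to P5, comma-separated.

P1 → Y (d²=152251240.00)
P2 → H (d²=57406565.00)
P3 → T (d²=138535400.00)
P4 → C (d²=239397920.00)
P5 → H (d²=54538013.00)

Y, H, T, C, H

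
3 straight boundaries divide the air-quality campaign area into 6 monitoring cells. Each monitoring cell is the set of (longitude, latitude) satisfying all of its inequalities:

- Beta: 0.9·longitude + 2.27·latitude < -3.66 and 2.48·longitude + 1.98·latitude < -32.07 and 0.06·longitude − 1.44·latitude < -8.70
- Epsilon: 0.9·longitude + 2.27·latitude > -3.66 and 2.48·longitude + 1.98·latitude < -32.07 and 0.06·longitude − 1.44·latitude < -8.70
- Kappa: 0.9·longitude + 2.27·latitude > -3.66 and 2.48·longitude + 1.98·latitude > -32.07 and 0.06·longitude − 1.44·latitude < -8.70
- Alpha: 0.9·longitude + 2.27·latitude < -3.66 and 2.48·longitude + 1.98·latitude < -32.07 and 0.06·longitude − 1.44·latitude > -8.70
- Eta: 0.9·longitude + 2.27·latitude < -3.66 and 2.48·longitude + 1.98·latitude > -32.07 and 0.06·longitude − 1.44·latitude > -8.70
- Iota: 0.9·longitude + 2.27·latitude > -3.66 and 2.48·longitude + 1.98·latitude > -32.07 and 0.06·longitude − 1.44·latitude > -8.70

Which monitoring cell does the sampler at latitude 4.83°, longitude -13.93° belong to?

0.9·-13.93 + 2.27·4.83 = -1.573, which is > -3.66
2.48·-13.93 + 1.98·4.83 = -24.983, which is > -32.07
0.06·-13.93 − 1.44·4.83 = -7.791, which is > -8.70
This sign pattern matches Iota.

Iota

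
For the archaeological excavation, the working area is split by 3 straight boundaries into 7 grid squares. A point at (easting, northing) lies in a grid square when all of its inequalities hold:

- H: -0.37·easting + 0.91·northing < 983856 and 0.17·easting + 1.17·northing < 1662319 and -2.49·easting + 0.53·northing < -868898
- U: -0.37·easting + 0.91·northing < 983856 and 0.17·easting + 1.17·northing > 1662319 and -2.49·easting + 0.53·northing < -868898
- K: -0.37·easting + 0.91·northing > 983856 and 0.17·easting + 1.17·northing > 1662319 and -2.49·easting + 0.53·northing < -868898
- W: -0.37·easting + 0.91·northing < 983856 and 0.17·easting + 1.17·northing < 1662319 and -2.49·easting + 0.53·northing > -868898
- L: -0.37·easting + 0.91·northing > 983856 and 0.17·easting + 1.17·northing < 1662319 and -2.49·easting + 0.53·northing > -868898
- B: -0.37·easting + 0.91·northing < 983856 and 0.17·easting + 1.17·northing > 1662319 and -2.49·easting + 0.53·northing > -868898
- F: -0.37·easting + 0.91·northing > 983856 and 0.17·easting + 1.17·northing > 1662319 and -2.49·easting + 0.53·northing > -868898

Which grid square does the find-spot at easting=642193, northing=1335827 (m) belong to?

U

-0.37·642193 + 0.91·1335827 = 977991.160, which is < 983856
0.17·642193 + 1.17·1335827 = 1672090.400, which is > 1662319
-2.49·642193 + 0.53·1335827 = -891072.260, which is < -868898
This sign pattern matches U.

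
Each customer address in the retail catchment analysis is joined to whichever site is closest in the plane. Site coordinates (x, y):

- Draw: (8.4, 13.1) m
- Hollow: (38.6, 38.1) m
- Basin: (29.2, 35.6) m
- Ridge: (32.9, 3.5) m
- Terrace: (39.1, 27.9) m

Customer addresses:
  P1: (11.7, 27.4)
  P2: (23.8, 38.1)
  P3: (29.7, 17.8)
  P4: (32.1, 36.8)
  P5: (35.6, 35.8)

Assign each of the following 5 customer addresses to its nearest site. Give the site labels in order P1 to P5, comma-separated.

Draw, Basin, Terrace, Basin, Hollow

P1 → Draw (d²=215.38)
P2 → Basin (d²=35.41)
P3 → Terrace (d²=190.37)
P4 → Basin (d²=9.85)
P5 → Hollow (d²=14.29)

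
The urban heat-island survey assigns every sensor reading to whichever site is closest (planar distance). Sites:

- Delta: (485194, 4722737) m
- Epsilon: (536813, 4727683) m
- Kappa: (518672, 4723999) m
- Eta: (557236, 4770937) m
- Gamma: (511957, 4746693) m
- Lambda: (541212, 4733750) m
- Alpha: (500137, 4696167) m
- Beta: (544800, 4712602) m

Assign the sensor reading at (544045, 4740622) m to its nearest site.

Lambda

Squared distances to each site:
Delta: 3783313426.000; Epsilon: 219719545.000; Kappa: 920113258.000; Eta: 1093001706.000; Gamma: 1066496785.000; Lambda: 55250273.000; Alpha: 3904159489.000; Beta: 785690425.000.
Minimum at Lambda.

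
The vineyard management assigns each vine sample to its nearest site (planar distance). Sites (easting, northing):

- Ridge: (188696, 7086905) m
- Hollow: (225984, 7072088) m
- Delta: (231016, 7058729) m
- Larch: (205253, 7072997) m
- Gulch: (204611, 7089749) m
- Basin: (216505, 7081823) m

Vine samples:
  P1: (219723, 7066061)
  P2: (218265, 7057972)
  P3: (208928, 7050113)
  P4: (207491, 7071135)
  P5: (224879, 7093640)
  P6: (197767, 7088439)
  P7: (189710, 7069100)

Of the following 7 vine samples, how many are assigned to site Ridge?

P1 → Hollow
P2 → Delta
P3 → Larch
P4 → Larch
P5 → Basin
P6 → Gulch
P7 → Larch
0 of the 7 go to Ridge.

0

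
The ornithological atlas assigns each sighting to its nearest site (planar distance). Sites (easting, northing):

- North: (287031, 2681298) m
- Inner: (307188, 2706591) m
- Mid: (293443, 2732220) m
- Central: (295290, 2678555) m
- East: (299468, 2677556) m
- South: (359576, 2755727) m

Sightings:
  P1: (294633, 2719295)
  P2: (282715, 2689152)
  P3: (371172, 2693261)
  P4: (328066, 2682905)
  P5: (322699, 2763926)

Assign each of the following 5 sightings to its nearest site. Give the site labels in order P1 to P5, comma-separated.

Mid, North, South, East, South

P1 → Mid (d²=168471725.00)
P2 → North (d²=80313172.00)
P3 → South (d²=4036468372.00)
P4 → East (d²=846457405.00)
P5 → South (d²=1427136730.00)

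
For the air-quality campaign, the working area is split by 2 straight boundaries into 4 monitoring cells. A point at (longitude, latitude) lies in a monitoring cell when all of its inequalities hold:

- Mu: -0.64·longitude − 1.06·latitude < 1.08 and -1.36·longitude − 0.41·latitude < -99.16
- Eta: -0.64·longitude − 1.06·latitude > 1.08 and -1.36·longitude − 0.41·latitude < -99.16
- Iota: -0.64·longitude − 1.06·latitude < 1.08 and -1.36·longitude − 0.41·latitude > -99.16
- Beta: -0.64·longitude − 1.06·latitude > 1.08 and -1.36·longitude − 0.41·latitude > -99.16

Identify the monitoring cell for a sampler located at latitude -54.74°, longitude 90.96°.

Mu

-0.64·90.96 − 1.06·-54.74 = -0.190, which is < 1.08
-1.36·90.96 − 0.41·-54.74 = -101.262, which is < -99.16
This sign pattern matches Mu.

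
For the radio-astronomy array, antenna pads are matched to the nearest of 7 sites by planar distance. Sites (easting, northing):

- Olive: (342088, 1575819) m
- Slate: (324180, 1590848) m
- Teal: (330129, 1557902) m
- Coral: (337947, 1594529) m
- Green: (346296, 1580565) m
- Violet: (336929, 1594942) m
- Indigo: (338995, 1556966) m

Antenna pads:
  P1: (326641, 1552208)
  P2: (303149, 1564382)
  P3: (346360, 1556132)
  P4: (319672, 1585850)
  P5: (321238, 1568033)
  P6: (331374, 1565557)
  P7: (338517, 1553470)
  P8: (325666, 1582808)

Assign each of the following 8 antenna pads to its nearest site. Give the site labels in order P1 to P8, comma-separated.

Teal, Teal, Indigo, Slate, Teal, Teal, Indigo, Slate

P1 → Teal (d²=44587780.00)
P2 → Teal (d²=769910800.00)
P3 → Indigo (d²=54938781.00)
P4 → Slate (d²=45302068.00)
P5 → Teal (d²=181687042.00)
P6 → Teal (d²=60149050.00)
P7 → Indigo (d²=12450500.00)
P8 → Slate (d²=66849796.00)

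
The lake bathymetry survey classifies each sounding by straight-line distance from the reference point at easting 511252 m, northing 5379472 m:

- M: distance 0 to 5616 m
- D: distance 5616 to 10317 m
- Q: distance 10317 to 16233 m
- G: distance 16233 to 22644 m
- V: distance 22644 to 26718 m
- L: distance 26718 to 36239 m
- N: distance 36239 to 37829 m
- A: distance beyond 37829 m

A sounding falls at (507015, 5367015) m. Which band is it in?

Q

Distance = √((507015−511252)² + (5367015−5379472)²) = √(17952169.000 + 155176849.000) = 13157.850 m.
10317 ≤ 13157.850 < 16233 → Q.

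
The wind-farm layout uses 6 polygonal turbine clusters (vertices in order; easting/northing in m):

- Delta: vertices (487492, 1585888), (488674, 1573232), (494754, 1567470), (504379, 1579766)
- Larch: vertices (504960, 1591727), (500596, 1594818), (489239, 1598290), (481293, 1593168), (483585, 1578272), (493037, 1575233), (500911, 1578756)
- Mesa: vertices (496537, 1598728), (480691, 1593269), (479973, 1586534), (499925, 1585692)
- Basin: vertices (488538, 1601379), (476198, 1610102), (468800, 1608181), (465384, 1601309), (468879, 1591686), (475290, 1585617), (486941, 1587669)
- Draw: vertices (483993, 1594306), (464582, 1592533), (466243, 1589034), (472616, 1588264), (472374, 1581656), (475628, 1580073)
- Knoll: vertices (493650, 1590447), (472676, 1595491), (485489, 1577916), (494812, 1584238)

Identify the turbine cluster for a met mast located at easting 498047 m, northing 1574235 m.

Cast a ray rightward from (498047, 1574235). For each polygon, the edges (by vertex number in listed order) whose endpoints lie on opposite sides of northing = 1574235, where each meets that height, and whether that is right or left of the point:
Delta: 1–2 at easting≈488580.3 (left), 3–4 at easting≈500049.5 (right) → 1 crossing.
Larch: no edge straddles that height → 0 crossings.
Mesa: no edge straddles that height → 0 crossings.
Basin: no edge straddles that height → 0 crossings.
Draw: no edge straddles that height → 0 crossings.
Knoll: no edge straddles that height → 0 crossings.
Only Delta has an odd count, so the point is inside Delta.

Delta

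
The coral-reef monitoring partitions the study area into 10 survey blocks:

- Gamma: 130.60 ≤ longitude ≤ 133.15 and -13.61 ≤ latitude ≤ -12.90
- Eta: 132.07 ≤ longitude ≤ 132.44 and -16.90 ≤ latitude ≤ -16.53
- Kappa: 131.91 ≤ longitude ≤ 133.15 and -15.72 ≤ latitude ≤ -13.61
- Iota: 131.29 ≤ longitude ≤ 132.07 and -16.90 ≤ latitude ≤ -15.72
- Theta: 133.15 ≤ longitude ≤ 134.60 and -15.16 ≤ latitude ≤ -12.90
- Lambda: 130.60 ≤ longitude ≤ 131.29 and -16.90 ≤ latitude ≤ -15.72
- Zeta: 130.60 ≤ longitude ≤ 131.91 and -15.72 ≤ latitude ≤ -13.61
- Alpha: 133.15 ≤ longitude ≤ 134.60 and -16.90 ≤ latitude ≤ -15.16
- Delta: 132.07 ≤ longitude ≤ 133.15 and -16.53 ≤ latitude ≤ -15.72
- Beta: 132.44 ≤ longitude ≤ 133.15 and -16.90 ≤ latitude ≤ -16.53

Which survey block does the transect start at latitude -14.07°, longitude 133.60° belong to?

Theta

The point has longitude = 133.60 and latitude = -14.07.
Only Theta satisfies 133.15 ≤ longitude ≤ 134.60 and -15.16 ≤ latitude ≤ -12.90.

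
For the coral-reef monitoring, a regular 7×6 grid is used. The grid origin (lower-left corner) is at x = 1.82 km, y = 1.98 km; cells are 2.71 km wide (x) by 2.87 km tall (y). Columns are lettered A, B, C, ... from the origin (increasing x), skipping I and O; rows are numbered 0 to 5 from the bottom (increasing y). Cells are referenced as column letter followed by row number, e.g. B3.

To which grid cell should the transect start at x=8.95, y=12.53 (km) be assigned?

C3

Column index: ⌊(8.95 − 1.82) / 2.71⌋ = ⌊2.631⌋ = 2 → column C
Row offset from origin: ⌊(12.53 − 1.98) / 2.87⌋ = ⌊3.676⌋ = 3 → row 3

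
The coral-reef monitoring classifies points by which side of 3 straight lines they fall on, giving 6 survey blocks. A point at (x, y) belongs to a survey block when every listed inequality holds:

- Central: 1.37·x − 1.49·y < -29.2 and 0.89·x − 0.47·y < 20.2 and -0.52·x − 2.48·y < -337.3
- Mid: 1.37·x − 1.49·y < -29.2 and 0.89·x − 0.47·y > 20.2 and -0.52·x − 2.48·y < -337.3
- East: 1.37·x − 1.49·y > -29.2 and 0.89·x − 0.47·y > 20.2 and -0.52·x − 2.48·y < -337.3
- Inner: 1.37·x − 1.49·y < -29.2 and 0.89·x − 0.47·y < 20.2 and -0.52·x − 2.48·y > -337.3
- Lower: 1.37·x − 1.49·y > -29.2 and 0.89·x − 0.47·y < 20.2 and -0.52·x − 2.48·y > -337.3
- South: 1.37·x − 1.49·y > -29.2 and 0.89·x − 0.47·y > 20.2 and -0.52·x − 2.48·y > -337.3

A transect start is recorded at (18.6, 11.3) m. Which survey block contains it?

Lower

1.37·18.6 − 1.49·11.3 = 8.645, which is > -29.2
0.89·18.6 − 0.47·11.3 = 11.243, which is < 20.2
-0.52·18.6 − 2.48·11.3 = -37.696, which is > -337.3
This sign pattern matches Lower.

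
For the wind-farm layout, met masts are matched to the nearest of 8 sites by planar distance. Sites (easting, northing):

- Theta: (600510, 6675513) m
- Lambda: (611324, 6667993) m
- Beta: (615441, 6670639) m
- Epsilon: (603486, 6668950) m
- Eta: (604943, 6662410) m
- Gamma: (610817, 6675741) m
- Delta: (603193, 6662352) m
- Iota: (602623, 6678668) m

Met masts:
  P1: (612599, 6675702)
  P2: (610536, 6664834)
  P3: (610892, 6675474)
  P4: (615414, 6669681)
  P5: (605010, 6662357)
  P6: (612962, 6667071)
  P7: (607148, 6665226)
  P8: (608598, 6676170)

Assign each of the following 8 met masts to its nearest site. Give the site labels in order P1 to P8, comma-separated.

P1 → Gamma (d²=3177045.00)
P2 → Lambda (d²=10600225.00)
P3 → Gamma (d²=76914.00)
P4 → Beta (d²=918493.00)
P5 → Eta (d²=7298.00)
P6 → Lambda (d²=3533128.00)
P7 → Eta (d²=12791881.00)
P8 → Gamma (d²=5108002.00)

Gamma, Lambda, Gamma, Beta, Eta, Lambda, Eta, Gamma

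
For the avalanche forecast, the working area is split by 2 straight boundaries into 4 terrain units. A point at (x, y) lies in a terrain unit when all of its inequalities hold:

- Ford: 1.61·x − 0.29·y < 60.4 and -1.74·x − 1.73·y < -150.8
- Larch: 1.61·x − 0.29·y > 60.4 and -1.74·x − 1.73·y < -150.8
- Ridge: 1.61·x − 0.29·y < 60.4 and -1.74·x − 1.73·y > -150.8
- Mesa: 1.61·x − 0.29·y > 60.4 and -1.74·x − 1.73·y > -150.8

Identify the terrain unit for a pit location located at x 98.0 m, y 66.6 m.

Larch

1.61·98.0 − 0.29·66.6 = 138.466, which is > 60.4
-1.74·98.0 − 1.73·66.6 = -285.738, which is < -150.8
This sign pattern matches Larch.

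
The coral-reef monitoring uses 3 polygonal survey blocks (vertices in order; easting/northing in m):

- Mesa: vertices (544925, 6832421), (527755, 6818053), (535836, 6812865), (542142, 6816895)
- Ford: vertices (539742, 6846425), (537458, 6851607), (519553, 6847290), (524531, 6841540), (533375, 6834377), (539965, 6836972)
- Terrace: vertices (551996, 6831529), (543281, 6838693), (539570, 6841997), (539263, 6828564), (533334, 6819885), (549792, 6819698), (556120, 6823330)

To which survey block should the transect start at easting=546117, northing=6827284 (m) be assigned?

Terrace

Cast a ray rightward from (546117, 6827284). For each polygon, the edges (by vertex number in listed order) whose endpoints lie on opposite sides of northing = 6827284, where each meets that height, and whether that is right or left of the point:
Mesa: 1–2 at easting≈538786.2 (left), 4–1 at easting≈544004.2 (left) → 0 crossings.
Ford: no edge straddles that height → 0 crossings.
Terrace: 4–5 at easting≈538388.6 (left), 7–1 at easting≈554131.2 (right) → 1 crossing.
Only Terrace has an odd count, so the point is inside Terrace.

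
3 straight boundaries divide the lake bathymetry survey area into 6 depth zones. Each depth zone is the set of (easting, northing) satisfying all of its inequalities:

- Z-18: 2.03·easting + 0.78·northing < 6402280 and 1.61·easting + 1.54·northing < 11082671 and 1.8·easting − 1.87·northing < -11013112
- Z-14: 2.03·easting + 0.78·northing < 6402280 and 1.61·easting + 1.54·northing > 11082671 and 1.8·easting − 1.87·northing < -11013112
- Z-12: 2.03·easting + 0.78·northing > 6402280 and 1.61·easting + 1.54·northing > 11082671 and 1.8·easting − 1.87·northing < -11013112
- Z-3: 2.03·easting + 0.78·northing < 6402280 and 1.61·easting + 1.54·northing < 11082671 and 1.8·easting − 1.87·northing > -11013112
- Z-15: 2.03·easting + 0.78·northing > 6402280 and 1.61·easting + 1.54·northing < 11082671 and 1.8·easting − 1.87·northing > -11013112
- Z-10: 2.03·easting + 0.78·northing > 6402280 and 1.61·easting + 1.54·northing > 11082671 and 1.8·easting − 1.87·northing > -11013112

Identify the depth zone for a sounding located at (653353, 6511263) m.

Z-15

2.03·653353 + 0.78·6511263 = 6405091.730, which is > 6402280
1.61·653353 + 1.54·6511263 = 11079243.350, which is < 11082671
1.8·653353 − 1.87·6511263 = -11000026.410, which is > -11013112
This sign pattern matches Z-15.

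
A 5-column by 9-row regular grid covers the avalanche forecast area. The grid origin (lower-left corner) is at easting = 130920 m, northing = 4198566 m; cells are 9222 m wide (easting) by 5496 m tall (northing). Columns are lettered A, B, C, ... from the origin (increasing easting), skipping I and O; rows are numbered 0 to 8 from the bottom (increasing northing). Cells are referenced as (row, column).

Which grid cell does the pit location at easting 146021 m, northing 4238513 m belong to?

(7, B)

Column index: ⌊(146021 − 130920) / 9222⌋ = ⌊1.637⌋ = 1 → column B
Row offset from origin: ⌊(4238513 − 4198566) / 5496⌋ = ⌊7.268⌋ = 7 → row 7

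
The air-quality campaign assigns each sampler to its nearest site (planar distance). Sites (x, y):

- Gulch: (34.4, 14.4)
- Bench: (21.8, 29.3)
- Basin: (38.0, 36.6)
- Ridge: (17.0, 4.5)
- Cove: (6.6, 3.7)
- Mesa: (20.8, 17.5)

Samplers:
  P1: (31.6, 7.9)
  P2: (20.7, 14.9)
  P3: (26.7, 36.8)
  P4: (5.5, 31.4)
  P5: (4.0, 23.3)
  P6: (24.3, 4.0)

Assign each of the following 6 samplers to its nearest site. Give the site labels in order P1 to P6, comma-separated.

P1 → Gulch (d²=50.09)
P2 → Mesa (d²=6.77)
P3 → Bench (d²=80.26)
P4 → Bench (d²=270.10)
P5 → Mesa (d²=315.88)
P6 → Ridge (d²=53.54)

Gulch, Mesa, Bench, Bench, Mesa, Ridge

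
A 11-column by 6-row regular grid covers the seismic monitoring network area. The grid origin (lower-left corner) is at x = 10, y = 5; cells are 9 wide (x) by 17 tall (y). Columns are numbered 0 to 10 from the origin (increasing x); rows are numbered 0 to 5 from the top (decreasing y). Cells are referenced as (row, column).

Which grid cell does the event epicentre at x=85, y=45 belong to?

(3, 8)

Column index: ⌊(85 − 10) / 9⌋ = ⌊8.333⌋ = 8
Row offset from origin: ⌊(45 − 5) / 17⌋ = ⌊2.353⌋ = 2 → row 3 (counted from top)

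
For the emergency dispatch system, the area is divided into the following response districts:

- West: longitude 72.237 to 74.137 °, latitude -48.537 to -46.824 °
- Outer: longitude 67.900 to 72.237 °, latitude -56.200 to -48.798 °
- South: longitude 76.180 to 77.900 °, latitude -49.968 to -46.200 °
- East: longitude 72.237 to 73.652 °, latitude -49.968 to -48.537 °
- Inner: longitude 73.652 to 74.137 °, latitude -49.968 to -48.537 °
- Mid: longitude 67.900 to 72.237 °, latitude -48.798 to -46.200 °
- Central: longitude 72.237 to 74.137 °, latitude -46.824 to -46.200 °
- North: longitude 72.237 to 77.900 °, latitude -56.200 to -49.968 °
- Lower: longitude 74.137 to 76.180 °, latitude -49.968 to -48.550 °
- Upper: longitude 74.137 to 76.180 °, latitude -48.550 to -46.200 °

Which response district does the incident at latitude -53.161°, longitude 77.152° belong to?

The point has longitude = 77.152 and latitude = -53.161.
Only North satisfies 72.237 ≤ longitude ≤ 77.900 and -56.200 ≤ latitude ≤ -49.968.

North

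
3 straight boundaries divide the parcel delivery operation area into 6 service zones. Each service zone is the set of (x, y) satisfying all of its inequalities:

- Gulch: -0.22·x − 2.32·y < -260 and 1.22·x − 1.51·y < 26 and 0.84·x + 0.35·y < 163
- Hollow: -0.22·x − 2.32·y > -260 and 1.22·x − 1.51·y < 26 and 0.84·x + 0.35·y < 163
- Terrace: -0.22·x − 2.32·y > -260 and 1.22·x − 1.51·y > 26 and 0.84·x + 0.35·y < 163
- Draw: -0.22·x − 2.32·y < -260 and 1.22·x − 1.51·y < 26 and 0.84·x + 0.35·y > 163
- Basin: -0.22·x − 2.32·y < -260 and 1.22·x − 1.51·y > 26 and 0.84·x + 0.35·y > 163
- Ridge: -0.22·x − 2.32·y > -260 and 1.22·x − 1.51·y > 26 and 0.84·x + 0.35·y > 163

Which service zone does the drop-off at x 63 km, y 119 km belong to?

-0.22·63 − 2.32·119 = -289.940, which is < -260
1.22·63 − 1.51·119 = -102.830, which is < 26
0.84·63 + 0.35·119 = 94.570, which is < 163
This sign pattern matches Gulch.

Gulch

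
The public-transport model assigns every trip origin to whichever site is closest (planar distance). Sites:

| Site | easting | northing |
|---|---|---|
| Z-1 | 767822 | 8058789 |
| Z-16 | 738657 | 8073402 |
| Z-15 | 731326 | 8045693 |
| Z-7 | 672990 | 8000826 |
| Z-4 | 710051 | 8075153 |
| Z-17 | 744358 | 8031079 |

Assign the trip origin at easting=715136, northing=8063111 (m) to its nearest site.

Z-4

Squared distances to each site:
Z-1: 2794494280.000; Z-16: 659142122.000; Z-15: 565502824.000; Z-7: 5655706541.000; Z-4: 170866989.000; Z-17: 1879974308.000.
Minimum at Z-4.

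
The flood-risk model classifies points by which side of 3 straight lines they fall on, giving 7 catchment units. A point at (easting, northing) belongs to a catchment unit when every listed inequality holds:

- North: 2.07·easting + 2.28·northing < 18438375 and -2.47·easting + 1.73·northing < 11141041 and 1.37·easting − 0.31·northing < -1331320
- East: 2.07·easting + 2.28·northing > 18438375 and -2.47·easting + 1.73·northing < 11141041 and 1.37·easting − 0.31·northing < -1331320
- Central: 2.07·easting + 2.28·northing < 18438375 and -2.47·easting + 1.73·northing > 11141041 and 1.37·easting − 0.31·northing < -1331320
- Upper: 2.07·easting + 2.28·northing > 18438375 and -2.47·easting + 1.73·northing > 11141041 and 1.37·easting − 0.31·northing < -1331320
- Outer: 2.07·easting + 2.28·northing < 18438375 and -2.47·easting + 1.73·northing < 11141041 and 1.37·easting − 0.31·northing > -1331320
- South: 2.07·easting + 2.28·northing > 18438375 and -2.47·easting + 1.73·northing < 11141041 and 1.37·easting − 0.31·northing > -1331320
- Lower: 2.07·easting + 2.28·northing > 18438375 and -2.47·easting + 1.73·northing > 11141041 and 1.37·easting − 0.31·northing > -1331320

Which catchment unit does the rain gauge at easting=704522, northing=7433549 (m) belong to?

2.07·704522 + 2.28·7433549 = 18406852.260, which is < 18438375
-2.47·704522 + 1.73·7433549 = 11119870.430, which is < 11141041
1.37·704522 − 0.31·7433549 = -1339205.050, which is < -1331320
This sign pattern matches North.

North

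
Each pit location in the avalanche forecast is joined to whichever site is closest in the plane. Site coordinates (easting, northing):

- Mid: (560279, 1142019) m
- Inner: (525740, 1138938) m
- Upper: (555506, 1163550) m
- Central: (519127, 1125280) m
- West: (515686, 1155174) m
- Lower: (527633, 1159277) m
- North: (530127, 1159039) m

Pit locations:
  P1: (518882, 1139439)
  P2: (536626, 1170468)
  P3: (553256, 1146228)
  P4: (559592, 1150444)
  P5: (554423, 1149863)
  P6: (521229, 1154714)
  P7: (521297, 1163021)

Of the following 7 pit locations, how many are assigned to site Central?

P1 → Inner
P2 → North
P3 → Mid
P4 → Mid
P5 → Mid
P6 → West
P7 → Lower
0 of the 7 go to Central.

0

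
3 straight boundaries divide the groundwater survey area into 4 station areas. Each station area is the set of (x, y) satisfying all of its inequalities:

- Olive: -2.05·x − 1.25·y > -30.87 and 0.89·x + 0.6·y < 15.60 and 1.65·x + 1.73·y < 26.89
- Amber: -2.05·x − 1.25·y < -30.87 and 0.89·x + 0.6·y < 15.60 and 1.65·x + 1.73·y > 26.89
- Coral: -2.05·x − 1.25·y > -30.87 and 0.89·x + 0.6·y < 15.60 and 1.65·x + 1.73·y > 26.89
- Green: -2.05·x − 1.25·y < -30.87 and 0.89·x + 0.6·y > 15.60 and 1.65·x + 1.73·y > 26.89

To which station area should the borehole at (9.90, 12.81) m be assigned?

Green

-2.05·9.90 − 1.25·12.81 = -36.307, which is < -30.87
0.89·9.90 + 0.6·12.81 = 16.497, which is > 15.60
1.65·9.90 + 1.73·12.81 = 38.496, which is > 26.89
This sign pattern matches Green.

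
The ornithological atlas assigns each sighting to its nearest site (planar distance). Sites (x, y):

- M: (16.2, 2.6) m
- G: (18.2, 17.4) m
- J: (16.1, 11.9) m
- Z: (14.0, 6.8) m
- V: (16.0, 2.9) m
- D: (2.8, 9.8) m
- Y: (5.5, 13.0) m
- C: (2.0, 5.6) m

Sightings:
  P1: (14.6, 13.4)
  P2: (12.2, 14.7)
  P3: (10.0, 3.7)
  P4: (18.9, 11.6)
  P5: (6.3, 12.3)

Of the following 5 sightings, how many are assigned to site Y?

P1 → J
P2 → J
P3 → Z
P4 → J
P5 → Y
1 of the 5 goes to Y.

1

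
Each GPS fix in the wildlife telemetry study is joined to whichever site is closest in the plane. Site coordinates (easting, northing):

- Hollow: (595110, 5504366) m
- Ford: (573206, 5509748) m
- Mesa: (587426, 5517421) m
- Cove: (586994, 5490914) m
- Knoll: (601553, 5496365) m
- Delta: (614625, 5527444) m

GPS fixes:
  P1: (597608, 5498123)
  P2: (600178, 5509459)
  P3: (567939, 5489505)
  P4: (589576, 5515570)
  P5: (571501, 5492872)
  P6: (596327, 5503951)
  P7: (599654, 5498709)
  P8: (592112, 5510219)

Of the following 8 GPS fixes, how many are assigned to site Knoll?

P1 → Knoll
P2 → Hollow
P3 → Cove
P4 → Mesa
P5 → Cove
P6 → Hollow
P7 → Knoll
P8 → Hollow
2 of the 8 go to Knoll.

2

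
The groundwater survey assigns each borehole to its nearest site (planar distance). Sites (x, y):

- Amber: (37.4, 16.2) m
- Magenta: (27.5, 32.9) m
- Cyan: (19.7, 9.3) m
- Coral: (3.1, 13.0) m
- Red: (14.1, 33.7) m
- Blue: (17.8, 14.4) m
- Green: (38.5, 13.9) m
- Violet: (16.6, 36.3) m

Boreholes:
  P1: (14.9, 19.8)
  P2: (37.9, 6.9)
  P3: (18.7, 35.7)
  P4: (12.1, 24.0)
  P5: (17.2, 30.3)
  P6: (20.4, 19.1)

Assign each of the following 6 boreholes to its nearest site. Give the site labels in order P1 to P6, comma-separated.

Blue, Green, Violet, Red, Red, Blue

P1 → Blue (d²=37.57)
P2 → Green (d²=49.36)
P3 → Violet (d²=4.77)
P4 → Red (d²=98.09)
P5 → Red (d²=21.17)
P6 → Blue (d²=28.85)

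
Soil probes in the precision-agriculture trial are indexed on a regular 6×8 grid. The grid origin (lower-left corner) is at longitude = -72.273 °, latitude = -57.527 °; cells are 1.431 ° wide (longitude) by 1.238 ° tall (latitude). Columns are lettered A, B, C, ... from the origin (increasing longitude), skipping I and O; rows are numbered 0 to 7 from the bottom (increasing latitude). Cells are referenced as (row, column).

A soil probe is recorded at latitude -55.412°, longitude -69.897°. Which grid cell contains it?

Column index: ⌊(-69.897 − -72.273) / 1.431⌋ = ⌊1.660⌋ = 1 → column B
Row offset from origin: ⌊(-55.412 − -57.527) / 1.238⌋ = ⌊1.708⌋ = 1 → row 1

(1, B)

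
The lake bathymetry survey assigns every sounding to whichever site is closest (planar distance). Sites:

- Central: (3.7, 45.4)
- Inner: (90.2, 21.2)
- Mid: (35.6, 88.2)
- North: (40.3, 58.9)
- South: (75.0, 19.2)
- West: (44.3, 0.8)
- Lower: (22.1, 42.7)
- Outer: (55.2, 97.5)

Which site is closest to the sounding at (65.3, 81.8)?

Squared distances to each site:
Central: 5119.520; Inner: 4292.370; Mid: 923.050; North: 1149.410; South: 4012.850; West: 7002.000; Lower: 3395.050; Outer: 348.500.
Minimum at Outer.

Outer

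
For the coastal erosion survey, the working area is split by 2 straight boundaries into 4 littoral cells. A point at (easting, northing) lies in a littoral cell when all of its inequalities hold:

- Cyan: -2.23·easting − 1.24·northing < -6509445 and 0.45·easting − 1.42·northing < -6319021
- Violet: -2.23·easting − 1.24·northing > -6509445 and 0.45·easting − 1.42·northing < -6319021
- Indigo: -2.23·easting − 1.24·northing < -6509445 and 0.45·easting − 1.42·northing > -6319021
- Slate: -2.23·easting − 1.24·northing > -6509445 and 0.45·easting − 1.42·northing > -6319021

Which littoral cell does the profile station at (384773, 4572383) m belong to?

Cyan

-2.23·384773 − 1.24·4572383 = -6527798.710, which is < -6509445
0.45·384773 − 1.42·4572383 = -6319636.010, which is < -6319021
This sign pattern matches Cyan.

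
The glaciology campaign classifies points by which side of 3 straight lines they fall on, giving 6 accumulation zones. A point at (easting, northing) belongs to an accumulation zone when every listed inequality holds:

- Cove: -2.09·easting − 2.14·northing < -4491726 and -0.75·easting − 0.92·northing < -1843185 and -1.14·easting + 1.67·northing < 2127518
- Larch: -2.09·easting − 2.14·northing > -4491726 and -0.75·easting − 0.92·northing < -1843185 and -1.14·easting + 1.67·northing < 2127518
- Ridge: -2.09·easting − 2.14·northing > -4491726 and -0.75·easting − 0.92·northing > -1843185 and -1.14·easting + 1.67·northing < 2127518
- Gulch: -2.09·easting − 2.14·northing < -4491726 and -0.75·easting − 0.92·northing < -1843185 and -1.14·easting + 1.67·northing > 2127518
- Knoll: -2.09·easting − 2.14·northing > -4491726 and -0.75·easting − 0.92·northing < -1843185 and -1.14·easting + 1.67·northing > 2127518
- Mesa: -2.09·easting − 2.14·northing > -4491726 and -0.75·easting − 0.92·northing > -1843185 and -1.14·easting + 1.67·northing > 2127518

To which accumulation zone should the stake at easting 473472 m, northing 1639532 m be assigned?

Gulch

-2.09·473472 − 2.14·1639532 = -4498154.960, which is < -4491726
-0.75·473472 − 0.92·1639532 = -1863473.440, which is < -1843185
-1.14·473472 + 1.67·1639532 = 2198260.360, which is > 2127518
This sign pattern matches Gulch.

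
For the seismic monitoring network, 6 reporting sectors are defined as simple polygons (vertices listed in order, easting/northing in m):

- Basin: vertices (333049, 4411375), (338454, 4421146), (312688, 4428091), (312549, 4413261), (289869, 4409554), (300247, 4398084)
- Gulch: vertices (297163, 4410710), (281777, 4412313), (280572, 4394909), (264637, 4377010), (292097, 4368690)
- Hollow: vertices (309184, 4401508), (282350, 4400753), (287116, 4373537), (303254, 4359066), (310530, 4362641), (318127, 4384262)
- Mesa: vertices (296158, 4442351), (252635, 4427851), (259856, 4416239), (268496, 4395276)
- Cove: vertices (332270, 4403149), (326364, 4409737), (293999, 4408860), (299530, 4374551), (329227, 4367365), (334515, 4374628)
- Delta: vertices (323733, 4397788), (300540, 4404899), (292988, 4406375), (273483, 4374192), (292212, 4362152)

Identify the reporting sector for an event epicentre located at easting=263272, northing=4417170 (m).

Mesa

Cast a ray rightward from (263272, 4417170). For each polygon, the edges (by vertex number in listed order) whose endpoints lie on opposite sides of northing = 4417170, where each meets that height, and whether that is right or left of the point:
Basin: 1–2 at easting≈336254.6 (right), 3–4 at easting≈312585.6 (right) → 2 crossings.
Gulch: no edge straddles that height → 0 crossings.
Hollow: no edge straddles that height → 0 crossings.
Mesa: 2–3 at easting≈259277.1 (left), 4–1 at easting≈281361.3 (right) → 1 crossing.
Cove: no edge straddles that height → 0 crossings.
Delta: no edge straddles that height → 0 crossings.
Only Mesa has an odd count, so the point is inside Mesa.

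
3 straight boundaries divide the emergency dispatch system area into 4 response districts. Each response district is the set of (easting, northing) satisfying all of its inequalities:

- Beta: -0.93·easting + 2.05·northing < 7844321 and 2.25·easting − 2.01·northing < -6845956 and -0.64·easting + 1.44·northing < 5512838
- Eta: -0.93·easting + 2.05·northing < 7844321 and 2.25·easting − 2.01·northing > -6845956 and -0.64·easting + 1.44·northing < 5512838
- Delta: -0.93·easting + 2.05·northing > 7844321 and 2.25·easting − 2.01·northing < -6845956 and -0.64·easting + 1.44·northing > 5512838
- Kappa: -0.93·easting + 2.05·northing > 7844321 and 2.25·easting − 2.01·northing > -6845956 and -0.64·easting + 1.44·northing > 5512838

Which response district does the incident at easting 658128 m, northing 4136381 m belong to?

-0.93·658128 + 2.05·4136381 = 7867522.010, which is > 7844321
2.25·658128 − 2.01·4136381 = -6833337.810, which is > -6845956
-0.64·658128 + 1.44·4136381 = 5535186.720, which is > 5512838
This sign pattern matches Kappa.

Kappa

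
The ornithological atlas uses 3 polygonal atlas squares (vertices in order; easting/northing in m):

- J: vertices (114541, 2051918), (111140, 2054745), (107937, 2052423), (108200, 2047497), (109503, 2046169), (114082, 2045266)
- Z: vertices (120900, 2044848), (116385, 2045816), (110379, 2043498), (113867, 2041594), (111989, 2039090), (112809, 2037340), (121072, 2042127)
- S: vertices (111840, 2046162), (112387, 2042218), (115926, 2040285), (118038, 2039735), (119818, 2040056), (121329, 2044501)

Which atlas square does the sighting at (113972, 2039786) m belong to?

Z

Cast a ray rightward from (113972, 2039786). For each polygon, the edges (by vertex number in listed order) whose endpoints lie on opposite sides of northing = 2039786, where each meets that height, and whether that is right or left of the point:
J: no edge straddles that height → 0 crossings.
Z: 4–5 at easting≈112511.0 (left), 6–7 at easting≈117031.1 (right) → 1 crossing.
S: 3–4 at easting≈117842.2 (right), 4–5 at easting≈118320.8 (right) → 2 crossings.
Only Z has an odd count, so the point is inside Z.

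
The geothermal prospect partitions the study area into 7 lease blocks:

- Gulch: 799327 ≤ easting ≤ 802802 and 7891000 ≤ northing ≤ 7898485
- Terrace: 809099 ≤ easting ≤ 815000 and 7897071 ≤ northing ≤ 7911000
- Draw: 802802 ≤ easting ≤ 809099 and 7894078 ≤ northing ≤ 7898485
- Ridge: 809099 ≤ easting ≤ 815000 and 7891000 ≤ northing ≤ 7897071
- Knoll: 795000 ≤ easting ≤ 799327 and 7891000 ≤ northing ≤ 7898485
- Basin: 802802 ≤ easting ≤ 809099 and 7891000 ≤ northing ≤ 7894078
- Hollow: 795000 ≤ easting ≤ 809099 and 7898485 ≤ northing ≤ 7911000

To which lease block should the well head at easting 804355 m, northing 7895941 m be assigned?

Draw

The point has easting = 804355 and northing = 7895941.
Only Draw satisfies 802802 ≤ easting ≤ 809099 and 7894078 ≤ northing ≤ 7898485.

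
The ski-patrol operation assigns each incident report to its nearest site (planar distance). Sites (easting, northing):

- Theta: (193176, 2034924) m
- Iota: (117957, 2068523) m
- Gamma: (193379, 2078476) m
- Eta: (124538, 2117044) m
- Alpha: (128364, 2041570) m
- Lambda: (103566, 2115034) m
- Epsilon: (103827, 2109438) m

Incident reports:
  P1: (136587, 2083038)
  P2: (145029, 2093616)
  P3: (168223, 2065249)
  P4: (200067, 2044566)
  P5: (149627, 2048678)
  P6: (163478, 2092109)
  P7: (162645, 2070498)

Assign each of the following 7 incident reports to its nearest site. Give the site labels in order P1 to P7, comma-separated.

Iota, Eta, Gamma, Theta, Alpha, Gamma, Gamma

P1 → Iota (d²=557762125.00)
P2 → Eta (d²=968752265.00)
P3 → Gamma (d²=807777865.00)
P4 → Theta (d²=140454045.00)
P5 → Alpha (d²=502638833.00)
P6 → Gamma (d²=1079928490.00)
P7 → Gamma (d²=1008227240.00)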